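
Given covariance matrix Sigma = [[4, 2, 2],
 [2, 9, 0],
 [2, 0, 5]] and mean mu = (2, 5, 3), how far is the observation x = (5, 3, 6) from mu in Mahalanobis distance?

Step 1 — centre the observation: (x - mu) = (3, -2, 3).

Step 2 — invert Sigma (cofactor / det for 3×3, or solve directly):
  Sigma^{-1} = [[0.3629, -0.0806, -0.1452],
 [-0.0806, 0.129, 0.0323],
 [-0.1452, 0.0323, 0.2581]].

Step 3 — form the quadratic (x - mu)^T · Sigma^{-1} · (x - mu):
  Sigma^{-1} · (x - mu) = (0.8145, -0.4032, 0.2742).
  (x - mu)^T · [Sigma^{-1} · (x - mu)] = (3)·(0.8145) + (-2)·(-0.4032) + (3)·(0.2742) = 4.0726.

Step 4 — take square root: d = √(4.0726) ≈ 2.0181.

d(x, mu) = √(4.0726) ≈ 2.0181


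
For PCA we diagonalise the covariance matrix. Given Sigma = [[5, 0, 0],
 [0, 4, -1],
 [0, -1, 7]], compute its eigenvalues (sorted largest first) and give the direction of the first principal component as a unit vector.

Step 1 — characteristic polynomial p(λ) = det(λI - Sigma) = λ³ - tr·λ² + c_1·λ - det, where tr = trace, c_1 = sum of the principal 2×2 minors, det = det(Sigma):
  tr = 5 + 4 + 7 = 16,
  c_1 = (5·4 - (0)²) + (5·7 - (0)²) + (4·7 - (-1)²) = 20 + 35 + 27 = 82,
  det = 5·(4·7 - (-1)²) - (0)·((0)·7 - (-1)·(0)) + (0)·((0)·(-1) - 4·(0)) = 5·(27) - (0)·(0) + (0)·(0) = 135.
  So p(λ) = λ³ - 16λ² + 82λ - 135.
Step 2 — look for an integer root (rational root theorem: any rational root is an integer divisor of 135). Testing λ = 5:
  p(5) = 125 - 400 + 410 - 135 = 0  ✓
  Dividing out (λ - 5): p(λ) = (λ - 5)(λ² - 11λ + 27).
Step 3 — remaining eigenvalues from the quadratic λ² - 11λ + 27 = 0:
  Δ = 11² - 4·27 = 121 - 108 = 13,  λ = (11 ± √13)/2 = (11 ± 3.6056)/2 ≈ 7.3028 or 3.6972.
  Sorted: λ_1 = 7.3028,  λ_2 = 5,  λ_3 = 3.6972  (check: sum = 16 = tr ✓).

Step 4 — unit eigenvector for λ_1 ≈ 7.3028: v spans the null space of (Sigma - λ_1 I), whose rows are
  r_1 = (-2.3028, 0, 0),  r_2 = (0, -3.3028, -1),  r_3 = (0, -1, -0.3028).
  v is orthogonal to every row, so take v ∝ r_1 × r_2 = ((0)·(-1) - (0)·(-3.3028), (0)·(0) - (-2.3028)·(-1), (-2.3028)·(-3.3028) - (0)·(0)) ≈ (0, -2.3028, 7.6056).
  Rescale (multiply by -1 so the first nonzero entry is positive): u = (0, 2.3028, -7.6056).
  ||u|| = √((0)² + (2.3028)² + (-7.6056)²) = √(63.1472) ≈ 7.9465,  v_1 = u/||u|| ≈ (0, 0.2898, -0.9571) (||v_1|| = 1).

λ_1 = 7.3028,  λ_2 = 5,  λ_3 = 3.6972;  v_1 ≈ (0, 0.2898, -0.9571)


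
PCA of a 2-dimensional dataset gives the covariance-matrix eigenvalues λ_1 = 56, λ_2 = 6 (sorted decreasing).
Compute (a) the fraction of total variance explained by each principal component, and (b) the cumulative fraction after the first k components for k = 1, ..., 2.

Step 1 — total variance = trace(Sigma) = Σ λ_i = 56 + 6 = 62.

Step 2 — fraction explained by component i = λ_i / Σ λ:
  PC1: 56/62 = 0.9032
  PC2: 6/62 = 0.0968

Step 3 — cumulative fraction after k components = (λ_1 + ... + λ_k) / Σ λ:
  k = 1: 56/62 = 0.9032
  k = 2: (56 + 6)/62 = 62/62 = 1

Summary (fraction, with percent):

explained: PC1 0.9032 (90.32%), PC2 0.0968 (9.68%);  cumulative: 0.9032, 1


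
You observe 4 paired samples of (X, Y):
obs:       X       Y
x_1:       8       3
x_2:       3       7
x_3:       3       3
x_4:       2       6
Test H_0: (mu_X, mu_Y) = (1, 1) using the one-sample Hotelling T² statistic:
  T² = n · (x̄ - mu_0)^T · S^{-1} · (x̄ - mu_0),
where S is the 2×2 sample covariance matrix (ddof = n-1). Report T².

Step 1 — sample mean vector:
  mean(X) = (8 + 3 + 3 + 2) / 4 = 16/4 = 4
  mean(Y) = (3 + 7 + 3 + 6) / 4 = 19/4 = 4.75
  x̄ = (4, 4.75),  deviation x̄ - mu_0 = (4, 4.75) - (1, 1) = (3, 3.75).

Step 2 — sample covariance matrix, S[i,j] = (1/(n-1)) · Σ_k (x_{k,i} - mean_i) · (x_{k,j} - mean_j), divisor n-1 = 3:
  S[X,X] = ((4)·(4) + (-1)·(-1) + (-1)·(-1) + (-2)·(-2)) / 3 = 22/3 = 7.3333
  S[X,Y] = ((4)·(-1.75) + (-1)·(2.25) + (-1)·(-1.75) + (-2)·(1.25)) / 3 = -10/3 = -3.3333
  S[Y,Y] = ((-1.75)·(-1.75) + (2.25)·(2.25) + (-1.75)·(-1.75) + (1.25)·(1.25)) / 3 = 12.75/3 = 4.25
  S = [[7.3333, -3.3333],
 [-3.3333, 4.25]].

Step 3 — invert S. det(S) = 7.3333·4.25 - (-3.3333)² = 20.0556.
  S^{-1} = (1/det) · [[d, -b], [-b, a]] = [[0.2119, 0.1662],
 [0.1662, 0.3657]].

Step 4 — quadratic form (x̄ - mu_0)^T · S^{-1} · (x̄ - mu_0):
  S^{-1} · (x̄ - mu_0) = (1.259, 1.8698),
  (x̄ - mu_0)^T · [...] = (3)·(1.259) + (3.75)·(1.8698) = 10.7888.

Step 5 — scale by n: T² = 4 · 10.7888 = 43.1551.

T² ≈ 43.1551


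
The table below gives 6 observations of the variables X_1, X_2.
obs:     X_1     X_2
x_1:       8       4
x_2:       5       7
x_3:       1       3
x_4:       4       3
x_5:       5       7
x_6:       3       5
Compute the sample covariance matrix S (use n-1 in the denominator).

Step 1 — column means:
  mean(X_1) = (8 + 5 + 1 + 4 + 5 + 3) / 6 = 26/6 = 4.3333
  mean(X_2) = (4 + 7 + 3 + 3 + 7 + 5) / 6 = 29/6 = 4.8333

Step 2 — sample covariance S[i,j] = (1/(n-1)) · Σ_k (x_{k,i} - mean_i) · (x_{k,j} - mean_j), with n-1 = 5.
  S[X_1,X_1] = ((3.6667)·(3.6667) + (0.6667)·(0.6667) + (-3.3333)·(-3.3333) + (-0.3333)·(-0.3333) + (0.6667)·(0.6667) + (-1.3333)·(-1.3333)) / 5 = 27.3333/5 = 5.4667
  S[X_1,X_2] = ((3.6667)·(-0.8333) + (0.6667)·(2.1667) + (-3.3333)·(-1.8333) + (-0.3333)·(-1.8333) + (0.6667)·(2.1667) + (-1.3333)·(0.1667)) / 5 = 6.3333/5 = 1.2667
  S[X_2,X_2] = ((-0.8333)·(-0.8333) + (2.1667)·(2.1667) + (-1.8333)·(-1.8333) + (-1.8333)·(-1.8333) + (2.1667)·(2.1667) + (0.1667)·(0.1667)) / 5 = 16.8333/5 = 3.3667

S is symmetric (S[j,i] = S[i,j]). Assembling:

S = [[5.4667, 1.2667],
 [1.2667, 3.3667]]


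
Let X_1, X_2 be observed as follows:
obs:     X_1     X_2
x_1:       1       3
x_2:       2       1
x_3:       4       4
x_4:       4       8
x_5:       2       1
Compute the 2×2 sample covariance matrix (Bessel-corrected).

Step 1 — column means:
  mean(X_1) = (1 + 2 + 4 + 4 + 2) / 5 = 13/5 = 2.6
  mean(X_2) = (3 + 1 + 4 + 8 + 1) / 5 = 17/5 = 3.4

Step 2 — sample covariance S[i,j] = (1/(n-1)) · Σ_k (x_{k,i} - mean_i) · (x_{k,j} - mean_j), with n-1 = 4.
  S[X_1,X_1] = ((-1.6)·(-1.6) + (-0.6)·(-0.6) + (1.4)·(1.4) + (1.4)·(1.4) + (-0.6)·(-0.6)) / 4 = 7.2/4 = 1.8
  S[X_1,X_2] = ((-1.6)·(-0.4) + (-0.6)·(-2.4) + (1.4)·(0.6) + (1.4)·(4.6) + (-0.6)·(-2.4)) / 4 = 10.8/4 = 2.7
  S[X_2,X_2] = ((-0.4)·(-0.4) + (-2.4)·(-2.4) + (0.6)·(0.6) + (4.6)·(4.6) + (-2.4)·(-2.4)) / 4 = 33.2/4 = 8.3

S is symmetric (S[j,i] = S[i,j]). Assembling:

S = [[1.8, 2.7],
 [2.7, 8.3]]


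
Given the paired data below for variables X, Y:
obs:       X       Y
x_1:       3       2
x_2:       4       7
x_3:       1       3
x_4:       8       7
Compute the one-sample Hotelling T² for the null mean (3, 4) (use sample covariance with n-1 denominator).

Step 1 — sample mean vector:
  mean(X) = (3 + 4 + 1 + 8) / 4 = 16/4 = 4
  mean(Y) = (2 + 7 + 3 + 7) / 4 = 19/4 = 4.75
  x̄ = (4, 4.75),  deviation x̄ - mu_0 = (4, 4.75) - (3, 4) = (1, 0.75).

Step 2 — sample covariance matrix, S[i,j] = (1/(n-1)) · Σ_k (x_{k,i} - mean_i) · (x_{k,j} - mean_j), divisor n-1 = 3:
  S[X,X] = ((-1)·(-1) + (0)·(0) + (-3)·(-3) + (4)·(4)) / 3 = 26/3 = 8.6667
  S[X,Y] = ((-1)·(-2.75) + (0)·(2.25) + (-3)·(-1.75) + (4)·(2.25)) / 3 = 17/3 = 5.6667
  S[Y,Y] = ((-2.75)·(-2.75) + (2.25)·(2.25) + (-1.75)·(-1.75) + (2.25)·(2.25)) / 3 = 20.75/3 = 6.9167
  S = [[8.6667, 5.6667],
 [5.6667, 6.9167]].

Step 3 — invert S. det(S) = 8.6667·6.9167 - (5.6667)² = 27.8333.
  S^{-1} = (1/det) · [[d, -b], [-b, a]] = [[0.2485, -0.2036],
 [-0.2036, 0.3114]].

Step 4 — quadratic form (x̄ - mu_0)^T · S^{-1} · (x̄ - mu_0):
  S^{-1} · (x̄ - mu_0) = (0.0958, 0.0299),
  (x̄ - mu_0)^T · [...] = (1)·(0.0958) + (0.75)·(0.0299) = 0.1183.

Step 5 — scale by n: T² = 4 · 0.1183 = 0.4731.

T² ≈ 0.4731


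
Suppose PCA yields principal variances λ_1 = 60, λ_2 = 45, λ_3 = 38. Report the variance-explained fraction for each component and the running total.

Step 1 — total variance = trace(Sigma) = Σ λ_i = 60 + 45 + 38 = 143.

Step 2 — fraction explained by component i = λ_i / Σ λ:
  PC1: 60/143 = 0.4196
  PC2: 45/143 = 0.3147
  PC3: 38/143 = 0.2657

Step 3 — cumulative fraction after k components = (λ_1 + ... + λ_k) / Σ λ:
  k = 1: 60/143 = 0.4196
  k = 2: (60 + 45)/143 = 105/143 = 0.7343
  k = 3: (60 + 45 + 38)/143 = 143/143 = 1

Summary (fraction, with percent):

explained: PC1 0.4196 (41.96%), PC2 0.3147 (31.47%), PC3 0.2657 (26.57%);  cumulative: 0.4196, 0.7343, 1


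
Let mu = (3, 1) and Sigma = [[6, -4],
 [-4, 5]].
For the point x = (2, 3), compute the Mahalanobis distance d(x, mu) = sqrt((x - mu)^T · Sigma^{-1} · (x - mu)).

Step 1 — centre the observation: (x - mu) = (-1, 2).

Step 2 — invert Sigma. det(Sigma) = 6·5 - (-4)² = 14.
  Sigma^{-1} = (1/det) · [[d, -b], [-b, a]] = [[0.3571, 0.2857],
 [0.2857, 0.4286]].

Step 3 — form the quadratic (x - mu)^T · Sigma^{-1} · (x - mu):
  Sigma^{-1} · (x - mu) = (0.2143, 0.5714).
  (x - mu)^T · [Sigma^{-1} · (x - mu)] = (-1)·(0.2143) + (2)·(0.5714) = 0.9286.

Step 4 — take square root: d = √(0.9286) ≈ 0.9636.

d(x, mu) = √(0.9286) ≈ 0.9636


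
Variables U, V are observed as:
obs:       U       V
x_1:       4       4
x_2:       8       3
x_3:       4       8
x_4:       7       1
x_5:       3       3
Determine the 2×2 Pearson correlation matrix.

Step 1 — column means:
  mean(U) = (4 + 8 + 4 + 7 + 3) / 5 = 26/5 = 5.2
  mean(V) = (4 + 3 + 8 + 1 + 3) / 5 = 19/5 = 3.8

Step 2 — sample variances and covariances s[i,j] = (1/(n-1)) · Σ_k (x_{k,i} - mean_i) · (x_{k,j} - mean_j), with n-1 = 4:
  s[U,U] = ((-1.2)·(-1.2) + (2.8)·(2.8) + (-1.2)·(-1.2) + (1.8)·(1.8) + (-2.2)·(-2.2)) / 4 = 18.8/4 = 4.7
  s[U,V] = ((-1.2)·(0.2) + (2.8)·(-0.8) + (-1.2)·(4.2) + (1.8)·(-2.8) + (-2.2)·(-0.8)) / 4 = -10.8/4 = -2.7
  s[V,V] = ((0.2)·(0.2) + (-0.8)·(-0.8) + (4.2)·(4.2) + (-2.8)·(-2.8) + (-0.8)·(-0.8)) / 4 = 26.8/4 = 6.7
  Sample standard deviations s_i = √(s[i,i]):
  s(U) = √(4.7) = 2.1679
  s(V) = √(6.7) = 2.5884

Step 3 — r_{ij} = s_{ij} / (s_i · s_j):
  r[U,U] = 1 (diagonal).
  r[U,V] = -2.7 / (2.1679 · 2.5884) = -2.7 / 5.6116 = -0.4811
  r[V,V] = 1 (diagonal).

R is symmetric with unit diagonal. Assembling:

R = [[1, -0.4811],
 [-0.4811, 1]]


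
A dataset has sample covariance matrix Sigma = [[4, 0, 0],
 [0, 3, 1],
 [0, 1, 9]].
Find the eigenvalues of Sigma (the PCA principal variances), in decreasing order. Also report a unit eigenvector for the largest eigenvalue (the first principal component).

Step 1 — characteristic polynomial p(λ) = det(λI - Sigma) = λ³ - tr·λ² + c_1·λ - det, where tr = trace, c_1 = sum of the principal 2×2 minors, det = det(Sigma):
  tr = 4 + 3 + 9 = 16,
  c_1 = (4·3 - (0)²) + (4·9 - (0)²) + (3·9 - (1)²) = 12 + 36 + 26 = 74,
  det = 4·(3·9 - (1)²) - (0)·((0)·9 - (1)·(0)) + (0)·((0)·(1) - 3·(0)) = 4·(26) - (0)·(0) + (0)·(0) = 104.
  So p(λ) = λ³ - 16λ² + 74λ - 104.
Step 2 — look for an integer root (rational root theorem: any rational root is an integer divisor of 104). Testing λ = 4:
  p(4) = 64 - 256 + 296 - 104 = 0  ✓
  Dividing out (λ - 4): p(λ) = (λ - 4)(λ² - 12λ + 26).
Step 3 — remaining eigenvalues from the quadratic λ² - 12λ + 26 = 0:
  Δ = 12² - 4·26 = 144 - 104 = 40,  λ = (12 ± √40)/2 = (12 ± 6.3246)/2 ≈ 9.1623 or 2.8377.
  Sorted: λ_1 = 9.1623,  λ_2 = 4,  λ_3 = 2.8377  (check: sum = 16 = tr ✓).

Step 4 — unit eigenvector for λ_1 ≈ 9.1623: v spans the null space of (Sigma - λ_1 I), whose rows are
  r_1 = (-5.1623, 0, 0),  r_2 = (0, -6.1623, 1),  r_3 = (0, 1, -0.1623).
  v is orthogonal to every row, so take v ∝ r_1 × r_2 = ((0)·(1) - (0)·(-6.1623), (0)·(0) - (-5.1623)·(1), (-5.1623)·(-6.1623) - (0)·(0)) ≈ (0, 5.1623, 31.8114).
  Let u = (0, 5.1623, 31.8114).
  ||u|| = √((0)² + (5.1623)² + (31.8114)²) = √(1038.6135) ≈ 32.2275,  v_1 = u/||u|| ≈ (0, 0.1602, 0.9871) (||v_1|| = 1).

λ_1 = 9.1623,  λ_2 = 4,  λ_3 = 2.8377;  v_1 ≈ (0, 0.1602, 0.9871)


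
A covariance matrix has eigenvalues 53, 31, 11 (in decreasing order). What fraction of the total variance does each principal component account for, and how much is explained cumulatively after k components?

Step 1 — total variance = trace(Sigma) = Σ λ_i = 53 + 31 + 11 = 95.

Step 2 — fraction explained by component i = λ_i / Σ λ:
  PC1: 53/95 = 0.5579
  PC2: 31/95 = 0.3263
  PC3: 11/95 = 0.1158

Step 3 — cumulative fraction after k components = (λ_1 + ... + λ_k) / Σ λ:
  k = 1: 53/95 = 0.5579
  k = 2: (53 + 31)/95 = 84/95 = 0.8842
  k = 3: (53 + 31 + 11)/95 = 95/95 = 1

Summary (fraction, with percent):

explained: PC1 0.5579 (55.79%), PC2 0.3263 (32.63%), PC3 0.1158 (11.58%);  cumulative: 0.5579, 0.8842, 1


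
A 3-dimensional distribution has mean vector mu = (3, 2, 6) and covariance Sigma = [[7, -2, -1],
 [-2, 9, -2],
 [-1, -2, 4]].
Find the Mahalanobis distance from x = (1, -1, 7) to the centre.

Step 1 — centre the observation: (x - mu) = (-2, -3, 1).

Step 2 — invert Sigma (cofactor / det for 3×3, or solve directly):
  Sigma^{-1} = [[0.1675, 0.0524, 0.0681],
 [0.0524, 0.1414, 0.0838],
 [0.0681, 0.0838, 0.3089]].

Step 3 — form the quadratic (x - mu)^T · Sigma^{-1} · (x - mu):
  Sigma^{-1} · (x - mu) = (-0.4241, -0.445, -0.0785).
  (x - mu)^T · [Sigma^{-1} · (x - mu)] = (-2)·(-0.4241) + (-3)·(-0.445) + (1)·(-0.0785) = 2.1047.

Step 4 — take square root: d = √(2.1047) ≈ 1.4508.

d(x, mu) = √(2.1047) ≈ 1.4508


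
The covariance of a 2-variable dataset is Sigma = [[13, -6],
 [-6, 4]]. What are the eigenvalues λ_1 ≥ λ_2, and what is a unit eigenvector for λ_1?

Step 1 — characteristic polynomial of 2×2 Sigma:
  det(Sigma - λI) = λ² - trace · λ + det = 0.
  trace = 13 + 4 = 17, det = 13·4 - (-6)² = 16.
Step 2 — discriminant:
  Δ = trace² - 4·det = 289 - 64 = 225.
Step 3 — eigenvalues:
  λ = (trace ± √Δ)/2 = (17 ± 15)/2,
  λ_1 = 16,  λ_2 = 1.

Step 4 — unit eigenvector for λ_1: solve (Sigma - λ_1 I)v = 0. First row:
  (13 - 16)·v_x + (-6)·v_y = 0, i.e. (-3)·v_x + (-6)·v_y = 0,
  so v ∝ (b, λ_1 - a) = (-6, 3); multiply by -1 so the first entry is positive: u = (6, -3).
  ||u|| = √((6)² + (-3)²) = √(45) ≈ 6.7082,
  v_1 = u/||u|| ≈ (0.8944, -0.4472) (||v_1|| = 1).

λ_1 = 16,  λ_2 = 1;  v_1 ≈ (0.8944, -0.4472)


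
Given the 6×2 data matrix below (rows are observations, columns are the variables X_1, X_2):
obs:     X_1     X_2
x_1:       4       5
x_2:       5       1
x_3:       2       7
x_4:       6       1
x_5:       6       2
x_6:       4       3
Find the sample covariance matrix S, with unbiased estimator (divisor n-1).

Step 1 — column means:
  mean(X_1) = (4 + 5 + 2 + 6 + 6 + 4) / 6 = 27/6 = 4.5
  mean(X_2) = (5 + 1 + 7 + 1 + 2 + 3) / 6 = 19/6 = 3.1667

Step 2 — sample covariance S[i,j] = (1/(n-1)) · Σ_k (x_{k,i} - mean_i) · (x_{k,j} - mean_j), with n-1 = 5.
  S[X_1,X_1] = ((-0.5)·(-0.5) + (0.5)·(0.5) + (-2.5)·(-2.5) + (1.5)·(1.5) + (1.5)·(1.5) + (-0.5)·(-0.5)) / 5 = 11.5/5 = 2.3
  S[X_1,X_2] = ((-0.5)·(1.8333) + (0.5)·(-2.1667) + (-2.5)·(3.8333) + (1.5)·(-2.1667) + (1.5)·(-1.1667) + (-0.5)·(-0.1667)) / 5 = -16.5/5 = -3.3
  S[X_2,X_2] = ((1.8333)·(1.8333) + (-2.1667)·(-2.1667) + (3.8333)·(3.8333) + (-2.1667)·(-2.1667) + (-1.1667)·(-1.1667) + (-0.1667)·(-0.1667)) / 5 = 28.8333/5 = 5.7667

S is symmetric (S[j,i] = S[i,j]). Assembling:

S = [[2.3, -3.3],
 [-3.3, 5.7667]]


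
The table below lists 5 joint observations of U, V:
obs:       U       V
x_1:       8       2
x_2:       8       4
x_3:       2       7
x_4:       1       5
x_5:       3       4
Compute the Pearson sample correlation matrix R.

Step 1 — column means:
  mean(U) = (8 + 8 + 2 + 1 + 3) / 5 = 22/5 = 4.4
  mean(V) = (2 + 4 + 7 + 5 + 4) / 5 = 22/5 = 4.4

Step 2 — sample variances and covariances s[i,j] = (1/(n-1)) · Σ_k (x_{k,i} - mean_i) · (x_{k,j} - mean_j), with n-1 = 4:
  s[U,U] = ((3.6)·(3.6) + (3.6)·(3.6) + (-2.4)·(-2.4) + (-3.4)·(-3.4) + (-1.4)·(-1.4)) / 4 = 45.2/4 = 11.3
  s[U,V] = ((3.6)·(-2.4) + (3.6)·(-0.4) + (-2.4)·(2.6) + (-3.4)·(0.6) + (-1.4)·(-0.4)) / 4 = -17.8/4 = -4.45
  s[V,V] = ((-2.4)·(-2.4) + (-0.4)·(-0.4) + (2.6)·(2.6) + (0.6)·(0.6) + (-0.4)·(-0.4)) / 4 = 13.2/4 = 3.3
  Sample standard deviations s_i = √(s[i,i]):
  s(U) = √(11.3) = 3.3615
  s(V) = √(3.3) = 1.8166

Step 3 — r_{ij} = s_{ij} / (s_i · s_j):
  r[U,U] = 1 (diagonal).
  r[U,V] = -4.45 / (3.3615 · 1.8166) = -4.45 / 6.1066 = -0.7287
  r[V,V] = 1 (diagonal).

R is symmetric with unit diagonal. Assembling:

R = [[1, -0.7287],
 [-0.7287, 1]]


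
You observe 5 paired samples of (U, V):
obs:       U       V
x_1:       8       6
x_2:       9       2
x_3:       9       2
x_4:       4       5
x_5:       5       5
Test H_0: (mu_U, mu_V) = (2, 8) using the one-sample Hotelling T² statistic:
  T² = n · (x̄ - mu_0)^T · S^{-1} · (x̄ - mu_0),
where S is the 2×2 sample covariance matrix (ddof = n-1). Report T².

Step 1 — sample mean vector:
  mean(U) = (8 + 9 + 9 + 4 + 5) / 5 = 35/5 = 7
  mean(V) = (6 + 2 + 2 + 5 + 5) / 5 = 20/5 = 4
  x̄ = (7, 4),  deviation x̄ - mu_0 = (7, 4) - (2, 8) = (5, -4).

Step 2 — sample covariance matrix, S[i,j] = (1/(n-1)) · Σ_k (x_{k,i} - mean_i) · (x_{k,j} - mean_j), divisor n-1 = 4:
  S[U,U] = ((1)·(1) + (2)·(2) + (2)·(2) + (-3)·(-3) + (-2)·(-2)) / 4 = 22/4 = 5.5
  S[U,V] = ((1)·(2) + (2)·(-2) + (2)·(-2) + (-3)·(1) + (-2)·(1)) / 4 = -11/4 = -2.75
  S[V,V] = ((2)·(2) + (-2)·(-2) + (-2)·(-2) + (1)·(1) + (1)·(1)) / 4 = 14/4 = 3.5
  S = [[5.5, -2.75],
 [-2.75, 3.5]].

Step 3 — invert S. det(S) = 5.5·3.5 - (-2.75)² = 11.6875.
  S^{-1} = (1/det) · [[d, -b], [-b, a]] = [[0.2995, 0.2353],
 [0.2353, 0.4706]].

Step 4 — quadratic form (x̄ - mu_0)^T · S^{-1} · (x̄ - mu_0):
  S^{-1} · (x̄ - mu_0) = (0.5561, -0.7059),
  (x̄ - mu_0)^T · [...] = (5)·(0.5561) + (-4)·(-0.7059) = 5.6043.

Step 5 — scale by n: T² = 5 · 5.6043 = 28.0214.

T² ≈ 28.0214


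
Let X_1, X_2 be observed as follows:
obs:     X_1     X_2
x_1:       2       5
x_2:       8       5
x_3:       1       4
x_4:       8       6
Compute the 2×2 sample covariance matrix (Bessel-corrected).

Step 1 — column means:
  mean(X_1) = (2 + 8 + 1 + 8) / 4 = 19/4 = 4.75
  mean(X_2) = (5 + 5 + 4 + 6) / 4 = 20/4 = 5

Step 2 — sample covariance S[i,j] = (1/(n-1)) · Σ_k (x_{k,i} - mean_i) · (x_{k,j} - mean_j), with n-1 = 3.
  S[X_1,X_1] = ((-2.75)·(-2.75) + (3.25)·(3.25) + (-3.75)·(-3.75) + (3.25)·(3.25)) / 3 = 42.75/3 = 14.25
  S[X_1,X_2] = ((-2.75)·(0) + (3.25)·(0) + (-3.75)·(-1) + (3.25)·(1)) / 3 = 7/3 = 2.3333
  S[X_2,X_2] = ((0)·(0) + (0)·(0) + (-1)·(-1) + (1)·(1)) / 3 = 2/3 = 0.6667

S is symmetric (S[j,i] = S[i,j]). Assembling:

S = [[14.25, 2.3333],
 [2.3333, 0.6667]]


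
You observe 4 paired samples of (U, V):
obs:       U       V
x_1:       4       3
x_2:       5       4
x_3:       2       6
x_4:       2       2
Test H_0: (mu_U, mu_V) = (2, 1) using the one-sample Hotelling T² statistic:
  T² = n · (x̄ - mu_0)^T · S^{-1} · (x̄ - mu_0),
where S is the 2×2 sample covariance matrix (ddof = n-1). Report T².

Step 1 — sample mean vector:
  mean(U) = (4 + 5 + 2 + 2) / 4 = 13/4 = 3.25
  mean(V) = (3 + 4 + 6 + 2) / 4 = 15/4 = 3.75
  x̄ = (3.25, 3.75),  deviation x̄ - mu_0 = (3.25, 3.75) - (2, 1) = (1.25, 2.75).

Step 2 — sample covariance matrix, S[i,j] = (1/(n-1)) · Σ_k (x_{k,i} - mean_i) · (x_{k,j} - mean_j), divisor n-1 = 3:
  S[U,U] = ((0.75)·(0.75) + (1.75)·(1.75) + (-1.25)·(-1.25) + (-1.25)·(-1.25)) / 3 = 6.75/3 = 2.25
  S[U,V] = ((0.75)·(-0.75) + (1.75)·(0.25) + (-1.25)·(2.25) + (-1.25)·(-1.75)) / 3 = -0.75/3 = -0.25
  S[V,V] = ((-0.75)·(-0.75) + (0.25)·(0.25) + (2.25)·(2.25) + (-1.75)·(-1.75)) / 3 = 8.75/3 = 2.9167
  S = [[2.25, -0.25],
 [-0.25, 2.9167]].

Step 3 — invert S. det(S) = 2.25·2.9167 - (-0.25)² = 6.5.
  S^{-1} = (1/det) · [[d, -b], [-b, a]] = [[0.4487, 0.0385],
 [0.0385, 0.3462]].

Step 4 — quadratic form (x̄ - mu_0)^T · S^{-1} · (x̄ - mu_0):
  S^{-1} · (x̄ - mu_0) = (0.6667, 1),
  (x̄ - mu_0)^T · [...] = (1.25)·(0.6667) + (2.75)·(1) = 3.5833.

Step 5 — scale by n: T² = 4 · 3.5833 = 14.3333.

T² ≈ 14.3333


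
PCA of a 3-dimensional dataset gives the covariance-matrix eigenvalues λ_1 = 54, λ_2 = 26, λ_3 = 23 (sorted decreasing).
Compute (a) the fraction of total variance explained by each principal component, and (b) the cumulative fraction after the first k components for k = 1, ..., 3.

Step 1 — total variance = trace(Sigma) = Σ λ_i = 54 + 26 + 23 = 103.

Step 2 — fraction explained by component i = λ_i / Σ λ:
  PC1: 54/103 = 0.5243
  PC2: 26/103 = 0.2524
  PC3: 23/103 = 0.2233

Step 3 — cumulative fraction after k components = (λ_1 + ... + λ_k) / Σ λ:
  k = 1: 54/103 = 0.5243
  k = 2: (54 + 26)/103 = 80/103 = 0.7767
  k = 3: (54 + 26 + 23)/103 = 103/103 = 1

Summary (fraction, with percent):

explained: PC1 0.5243 (52.43%), PC2 0.2524 (25.24%), PC3 0.2233 (22.33%);  cumulative: 0.5243, 0.7767, 1


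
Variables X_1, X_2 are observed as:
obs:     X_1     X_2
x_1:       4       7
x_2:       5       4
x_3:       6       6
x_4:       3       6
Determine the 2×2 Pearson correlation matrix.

Step 1 — column means:
  mean(X_1) = (4 + 5 + 6 + 3) / 4 = 18/4 = 4.5
  mean(X_2) = (7 + 4 + 6 + 6) / 4 = 23/4 = 5.75

Step 2 — sample variances and covariances s[i,j] = (1/(n-1)) · Σ_k (x_{k,i} - mean_i) · (x_{k,j} - mean_j), with n-1 = 3:
  s[X_1,X_1] = ((-0.5)·(-0.5) + (0.5)·(0.5) + (1.5)·(1.5) + (-1.5)·(-1.5)) / 3 = 5/3 = 1.6667
  s[X_1,X_2] = ((-0.5)·(1.25) + (0.5)·(-1.75) + (1.5)·(0.25) + (-1.5)·(0.25)) / 3 = -1.5/3 = -0.5
  s[X_2,X_2] = ((1.25)·(1.25) + (-1.75)·(-1.75) + (0.25)·(0.25) + (0.25)·(0.25)) / 3 = 4.75/3 = 1.5833
  Sample standard deviations s_i = √(s[i,i]):
  s(X_1) = √(1.6667) = 1.291
  s(X_2) = √(1.5833) = 1.2583

Step 3 — r_{ij} = s_{ij} / (s_i · s_j):
  r[X_1,X_1] = 1 (diagonal).
  r[X_1,X_2] = -0.5 / (1.291 · 1.2583) = -0.5 / 1.6245 = -0.3078
  r[X_2,X_2] = 1 (diagonal).

R is symmetric with unit diagonal. Assembling:

R = [[1, -0.3078],
 [-0.3078, 1]]


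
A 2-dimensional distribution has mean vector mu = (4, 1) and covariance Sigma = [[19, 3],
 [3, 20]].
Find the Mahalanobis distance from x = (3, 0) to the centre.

Step 1 — centre the observation: (x - mu) = (-1, -1).

Step 2 — invert Sigma. det(Sigma) = 19·20 - (3)² = 371.
  Sigma^{-1} = (1/det) · [[d, -b], [-b, a]] = [[0.0539, -0.0081],
 [-0.0081, 0.0512]].

Step 3 — form the quadratic (x - mu)^T · Sigma^{-1} · (x - mu):
  Sigma^{-1} · (x - mu) = (-0.0458, -0.0431).
  (x - mu)^T · [Sigma^{-1} · (x - mu)] = (-1)·(-0.0458) + (-1)·(-0.0431) = 0.0889.

Step 4 — take square root: d = √(0.0889) ≈ 0.2982.

d(x, mu) = √(0.0889) ≈ 0.2982


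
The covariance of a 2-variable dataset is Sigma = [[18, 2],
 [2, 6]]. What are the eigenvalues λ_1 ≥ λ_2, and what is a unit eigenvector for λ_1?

Step 1 — characteristic polynomial of 2×2 Sigma:
  det(Sigma - λI) = λ² - trace · λ + det = 0.
  trace = 18 + 6 = 24, det = 18·6 - (2)² = 104.
Step 2 — discriminant:
  Δ = trace² - 4·det = 576 - 416 = 160.
Step 3 — eigenvalues:
  λ = (trace ± √Δ)/2 = (24 ± 12.6491)/2,
  λ_1 = 18.3246,  λ_2 = 5.6754.

Step 4 — unit eigenvector for λ_1: solve (Sigma - λ_1 I)v = 0. First row:
  (18 - 18.3246)·v_x + (2)·v_y = 0, i.e. (-0.3246)·v_x + (2)·v_y = 0,
  so v ∝ (b, λ_1 - a) = (2, 0.3246) = u.
  ||u|| = √((2)² + (0.3246)²) = √(4.1053) ≈ 2.0262,
  v_1 = u/||u|| ≈ (0.9871, 0.1602) (||v_1|| = 1).

λ_1 = 18.3246,  λ_2 = 5.6754;  v_1 ≈ (0.9871, 0.1602)


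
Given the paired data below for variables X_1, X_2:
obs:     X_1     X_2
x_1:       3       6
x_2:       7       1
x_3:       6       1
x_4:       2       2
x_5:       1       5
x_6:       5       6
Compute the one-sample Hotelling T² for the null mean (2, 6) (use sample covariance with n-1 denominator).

Step 1 — sample mean vector:
  mean(X_1) = (3 + 7 + 6 + 2 + 1 + 5) / 6 = 24/6 = 4
  mean(X_2) = (6 + 1 + 1 + 2 + 5 + 6) / 6 = 21/6 = 3.5
  x̄ = (4, 3.5),  deviation x̄ - mu_0 = (4, 3.5) - (2, 6) = (2, -2.5).

Step 2 — sample covariance matrix, S[i,j] = (1/(n-1)) · Σ_k (x_{k,i} - mean_i) · (x_{k,j} - mean_j), divisor n-1 = 5:
  S[X_1,X_1] = ((-1)·(-1) + (3)·(3) + (2)·(2) + (-2)·(-2) + (-3)·(-3) + (1)·(1)) / 5 = 28/5 = 5.6
  S[X_1,X_2] = ((-1)·(2.5) + (3)·(-2.5) + (2)·(-2.5) + (-2)·(-1.5) + (-3)·(1.5) + (1)·(2.5)) / 5 = -14/5 = -2.8
  S[X_2,X_2] = ((2.5)·(2.5) + (-2.5)·(-2.5) + (-2.5)·(-2.5) + (-1.5)·(-1.5) + (1.5)·(1.5) + (2.5)·(2.5)) / 5 = 29.5/5 = 5.9
  S = [[5.6, -2.8],
 [-2.8, 5.9]].

Step 3 — invert S. det(S) = 5.6·5.9 - (-2.8)² = 25.2.
  S^{-1} = (1/det) · [[d, -b], [-b, a]] = [[0.2341, 0.1111],
 [0.1111, 0.2222]].

Step 4 — quadratic form (x̄ - mu_0)^T · S^{-1} · (x̄ - mu_0):
  S^{-1} · (x̄ - mu_0) = (0.1905, -0.3333),
  (x̄ - mu_0)^T · [...] = (2)·(0.1905) + (-2.5)·(-0.3333) = 1.2143.

Step 5 — scale by n: T² = 6 · 1.2143 = 7.2857.

T² ≈ 7.2857


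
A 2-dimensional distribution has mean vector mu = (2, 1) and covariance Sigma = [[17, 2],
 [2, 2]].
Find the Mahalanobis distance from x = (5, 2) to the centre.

Step 1 — centre the observation: (x - mu) = (3, 1).

Step 2 — invert Sigma. det(Sigma) = 17·2 - (2)² = 30.
  Sigma^{-1} = (1/det) · [[d, -b], [-b, a]] = [[0.0667, -0.0667],
 [-0.0667, 0.5667]].

Step 3 — form the quadratic (x - mu)^T · Sigma^{-1} · (x - mu):
  Sigma^{-1} · (x - mu) = (0.1333, 0.3667).
  (x - mu)^T · [Sigma^{-1} · (x - mu)] = (3)·(0.1333) + (1)·(0.3667) = 0.7667.

Step 4 — take square root: d = √(0.7667) ≈ 0.8756.

d(x, mu) = √(0.7667) ≈ 0.8756


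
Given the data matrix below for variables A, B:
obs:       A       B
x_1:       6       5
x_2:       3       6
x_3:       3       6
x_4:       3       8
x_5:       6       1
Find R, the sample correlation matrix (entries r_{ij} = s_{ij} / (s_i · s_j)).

Step 1 — column means:
  mean(A) = (6 + 3 + 3 + 3 + 6) / 5 = 21/5 = 4.2
  mean(B) = (5 + 6 + 6 + 8 + 1) / 5 = 26/5 = 5.2

Step 2 — sample variances and covariances s[i,j] = (1/(n-1)) · Σ_k (x_{k,i} - mean_i) · (x_{k,j} - mean_j), with n-1 = 4:
  s[A,A] = ((1.8)·(1.8) + (-1.2)·(-1.2) + (-1.2)·(-1.2) + (-1.2)·(-1.2) + (1.8)·(1.8)) / 4 = 10.8/4 = 2.7
  s[A,B] = ((1.8)·(-0.2) + (-1.2)·(0.8) + (-1.2)·(0.8) + (-1.2)·(2.8) + (1.8)·(-4.2)) / 4 = -13.2/4 = -3.3
  s[B,B] = ((-0.2)·(-0.2) + (0.8)·(0.8) + (0.8)·(0.8) + (2.8)·(2.8) + (-4.2)·(-4.2)) / 4 = 26.8/4 = 6.7
  Sample standard deviations s_i = √(s[i,i]):
  s(A) = √(2.7) = 1.6432
  s(B) = √(6.7) = 2.5884

Step 3 — r_{ij} = s_{ij} / (s_i · s_j):
  r[A,A] = 1 (diagonal).
  r[A,B] = -3.3 / (1.6432 · 2.5884) = -3.3 / 4.2532 = -0.7759
  r[B,B] = 1 (diagonal).

R is symmetric with unit diagonal. Assembling:

R = [[1, -0.7759],
 [-0.7759, 1]]


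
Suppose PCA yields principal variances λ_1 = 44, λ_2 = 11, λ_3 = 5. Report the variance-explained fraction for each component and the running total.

Step 1 — total variance = trace(Sigma) = Σ λ_i = 44 + 11 + 5 = 60.

Step 2 — fraction explained by component i = λ_i / Σ λ:
  PC1: 44/60 = 0.7333
  PC2: 11/60 = 0.1833
  PC3: 5/60 = 0.0833

Step 3 — cumulative fraction after k components = (λ_1 + ... + λ_k) / Σ λ:
  k = 1: 44/60 = 0.7333
  k = 2: (44 + 11)/60 = 55/60 = 0.9167
  k = 3: (44 + 11 + 5)/60 = 60/60 = 1

Summary (fraction, with percent):

explained: PC1 0.7333 (73.33%), PC2 0.1833 (18.33%), PC3 0.0833 (8.33%);  cumulative: 0.7333, 0.9167, 1


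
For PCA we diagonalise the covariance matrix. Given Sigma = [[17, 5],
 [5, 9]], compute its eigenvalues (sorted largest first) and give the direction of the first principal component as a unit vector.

Step 1 — characteristic polynomial of 2×2 Sigma:
  det(Sigma - λI) = λ² - trace · λ + det = 0.
  trace = 17 + 9 = 26, det = 17·9 - (5)² = 128.
Step 2 — discriminant:
  Δ = trace² - 4·det = 676 - 512 = 164.
Step 3 — eigenvalues:
  λ = (trace ± √Δ)/2 = (26 ± 12.8062)/2,
  λ_1 = 19.4031,  λ_2 = 6.5969.

Step 4 — unit eigenvector for λ_1: solve (Sigma - λ_1 I)v = 0. First row:
  (17 - 19.4031)·v_x + (5)·v_y = 0, i.e. (-2.4031)·v_x + (5)·v_y = 0,
  so v ∝ (b, λ_1 - a) = (5, 2.4031) = u.
  ||u|| = √((5)² + (2.4031)²) = √(30.775) ≈ 5.5475,
  v_1 = u/||u|| ≈ (0.9013, 0.4332) (||v_1|| = 1).

λ_1 = 19.4031,  λ_2 = 6.5969;  v_1 ≈ (0.9013, 0.4332)


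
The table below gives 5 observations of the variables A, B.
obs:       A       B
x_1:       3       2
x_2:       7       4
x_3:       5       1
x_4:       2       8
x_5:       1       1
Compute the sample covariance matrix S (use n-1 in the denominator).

Step 1 — column means:
  mean(A) = (3 + 7 + 5 + 2 + 1) / 5 = 18/5 = 3.6
  mean(B) = (2 + 4 + 1 + 8 + 1) / 5 = 16/5 = 3.2

Step 2 — sample covariance S[i,j] = (1/(n-1)) · Σ_k (x_{k,i} - mean_i) · (x_{k,j} - mean_j), with n-1 = 4.
  S[A,A] = ((-0.6)·(-0.6) + (3.4)·(3.4) + (1.4)·(1.4) + (-1.6)·(-1.6) + (-2.6)·(-2.6)) / 4 = 23.2/4 = 5.8
  S[A,B] = ((-0.6)·(-1.2) + (3.4)·(0.8) + (1.4)·(-2.2) + (-1.6)·(4.8) + (-2.6)·(-2.2)) / 4 = -1.6/4 = -0.4
  S[B,B] = ((-1.2)·(-1.2) + (0.8)·(0.8) + (-2.2)·(-2.2) + (4.8)·(4.8) + (-2.2)·(-2.2)) / 4 = 34.8/4 = 8.7

S is symmetric (S[j,i] = S[i,j]). Assembling:

S = [[5.8, -0.4],
 [-0.4, 8.7]]


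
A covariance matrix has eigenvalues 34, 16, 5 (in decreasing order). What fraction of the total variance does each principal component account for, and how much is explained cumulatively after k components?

Step 1 — total variance = trace(Sigma) = Σ λ_i = 34 + 16 + 5 = 55.

Step 2 — fraction explained by component i = λ_i / Σ λ:
  PC1: 34/55 = 0.6182
  PC2: 16/55 = 0.2909
  PC3: 5/55 = 0.0909

Step 3 — cumulative fraction after k components = (λ_1 + ... + λ_k) / Σ λ:
  k = 1: 34/55 = 0.6182
  k = 2: (34 + 16)/55 = 50/55 = 0.9091
  k = 3: (34 + 16 + 5)/55 = 55/55 = 1

Summary (fraction, with percent):

explained: PC1 0.6182 (61.82%), PC2 0.2909 (29.09%), PC3 0.0909 (9.09%);  cumulative: 0.6182, 0.9091, 1


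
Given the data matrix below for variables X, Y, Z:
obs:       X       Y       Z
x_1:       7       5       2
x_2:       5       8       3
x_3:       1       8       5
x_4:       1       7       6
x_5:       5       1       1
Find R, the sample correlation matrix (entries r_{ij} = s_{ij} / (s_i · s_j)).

Step 1 — column means:
  mean(X) = (7 + 5 + 1 + 1 + 5) / 5 = 19/5 = 3.8
  mean(Y) = (5 + 8 + 8 + 7 + 1) / 5 = 29/5 = 5.8
  mean(Z) = (2 + 3 + 5 + 6 + 1) / 5 = 17/5 = 3.4

Step 2 — sample variances and covariances s[i,j] = (1/(n-1)) · Σ_k (x_{k,i} - mean_i) · (x_{k,j} - mean_j), with n-1 = 4:
  s[X,X] = ((3.2)·(3.2) + (1.2)·(1.2) + (-2.8)·(-2.8) + (-2.8)·(-2.8) + (1.2)·(1.2)) / 4 = 28.8/4 = 7.2
  s[X,Y] = ((3.2)·(-0.8) + (1.2)·(2.2) + (-2.8)·(2.2) + (-2.8)·(1.2) + (1.2)·(-4.8)) / 4 = -15.2/4 = -3.8
  s[X,Z] = ((3.2)·(-1.4) + (1.2)·(-0.4) + (-2.8)·(1.6) + (-2.8)·(2.6) + (1.2)·(-2.4)) / 4 = -19.6/4 = -4.9
  s[Y,Y] = ((-0.8)·(-0.8) + (2.2)·(2.2) + (2.2)·(2.2) + (1.2)·(1.2) + (-4.8)·(-4.8)) / 4 = 34.8/4 = 8.7
  s[Y,Z] = ((-0.8)·(-1.4) + (2.2)·(-0.4) + (2.2)·(1.6) + (1.2)·(2.6) + (-4.8)·(-2.4)) / 4 = 18.4/4 = 4.6
  s[Z,Z] = ((-1.4)·(-1.4) + (-0.4)·(-0.4) + (1.6)·(1.6) + (2.6)·(2.6) + (-2.4)·(-2.4)) / 4 = 17.2/4 = 4.3
  Sample standard deviations s_i = √(s[i,i]):
  s(X) = √(7.2) = 2.6833
  s(Y) = √(8.7) = 2.9496
  s(Z) = √(4.3) = 2.0736

Step 3 — r_{ij} = s_{ij} / (s_i · s_j):
  r[X,X] = 1 (diagonal).
  r[X,Y] = -3.8 / (2.6833 · 2.9496) = -3.8 / 7.9145 = -0.4801
  r[X,Z] = -4.9 / (2.6833 · 2.0736) = -4.9 / 5.5642 = -0.8806
  r[Y,Y] = 1 (diagonal).
  r[Y,Z] = 4.6 / (2.9496 · 2.0736) = 4.6 / 6.1164 = 0.7521
  r[Z,Z] = 1 (diagonal).

R is symmetric with unit diagonal. Assembling:

R = [[1, -0.4801, -0.8806],
 [-0.4801, 1, 0.7521],
 [-0.8806, 0.7521, 1]]


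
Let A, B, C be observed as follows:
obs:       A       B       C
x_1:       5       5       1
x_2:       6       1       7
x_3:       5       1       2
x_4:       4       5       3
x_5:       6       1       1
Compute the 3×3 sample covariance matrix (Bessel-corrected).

Step 1 — column means:
  mean(A) = (5 + 6 + 5 + 4 + 6) / 5 = 26/5 = 5.2
  mean(B) = (5 + 1 + 1 + 5 + 1) / 5 = 13/5 = 2.6
  mean(C) = (1 + 7 + 2 + 3 + 1) / 5 = 14/5 = 2.8

Step 2 — sample covariance S[i,j] = (1/(n-1)) · Σ_k (x_{k,i} - mean_i) · (x_{k,j} - mean_j), with n-1 = 4.
  S[A,A] = ((-0.2)·(-0.2) + (0.8)·(0.8) + (-0.2)·(-0.2) + (-1.2)·(-1.2) + (0.8)·(0.8)) / 4 = 2.8/4 = 0.7
  S[A,B] = ((-0.2)·(2.4) + (0.8)·(-1.6) + (-0.2)·(-1.6) + (-1.2)·(2.4) + (0.8)·(-1.6)) / 4 = -5.6/4 = -1.4
  S[A,C] = ((-0.2)·(-1.8) + (0.8)·(4.2) + (-0.2)·(-0.8) + (-1.2)·(0.2) + (0.8)·(-1.8)) / 4 = 2.2/4 = 0.55
  S[B,B] = ((2.4)·(2.4) + (-1.6)·(-1.6) + (-1.6)·(-1.6) + (2.4)·(2.4) + (-1.6)·(-1.6)) / 4 = 19.2/4 = 4.8
  S[B,C] = ((2.4)·(-1.8) + (-1.6)·(4.2) + (-1.6)·(-0.8) + (2.4)·(0.2) + (-1.6)·(-1.8)) / 4 = -6.4/4 = -1.6
  S[C,C] = ((-1.8)·(-1.8) + (4.2)·(4.2) + (-0.8)·(-0.8) + (0.2)·(0.2) + (-1.8)·(-1.8)) / 4 = 24.8/4 = 6.2

S is symmetric (S[j,i] = S[i,j]). Assembling:

S = [[0.7, -1.4, 0.55],
 [-1.4, 4.8, -1.6],
 [0.55, -1.6, 6.2]]


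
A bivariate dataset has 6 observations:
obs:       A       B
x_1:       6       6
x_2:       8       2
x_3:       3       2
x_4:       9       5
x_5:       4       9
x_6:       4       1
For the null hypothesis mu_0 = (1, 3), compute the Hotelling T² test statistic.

Step 1 — sample mean vector:
  mean(A) = (6 + 8 + 3 + 9 + 4 + 4) / 6 = 34/6 = 5.6667
  mean(B) = (6 + 2 + 2 + 5 + 9 + 1) / 6 = 25/6 = 4.1667
  x̄ = (5.6667, 4.1667),  deviation x̄ - mu_0 = (5.6667, 4.1667) - (1, 3) = (4.6667, 1.1667).

Step 2 — sample covariance matrix, S[i,j] = (1/(n-1)) · Σ_k (x_{k,i} - mean_i) · (x_{k,j} - mean_j), divisor n-1 = 5:
  S[A,A] = ((0.3333)·(0.3333) + (2.3333)·(2.3333) + (-2.6667)·(-2.6667) + (3.3333)·(3.3333) + (-1.6667)·(-1.6667) + (-1.6667)·(-1.6667)) / 5 = 29.3333/5 = 5.8667
  S[A,B] = ((0.3333)·(1.8333) + (2.3333)·(-2.1667) + (-2.6667)·(-2.1667) + (3.3333)·(0.8333) + (-1.6667)·(4.8333) + (-1.6667)·(-3.1667)) / 5 = 1.3333/5 = 0.2667
  S[B,B] = ((1.8333)·(1.8333) + (-2.1667)·(-2.1667) + (-2.1667)·(-2.1667) + (0.8333)·(0.8333) + (4.8333)·(4.8333) + (-3.1667)·(-3.1667)) / 5 = 46.8333/5 = 9.3667
  S = [[5.8667, 0.2667],
 [0.2667, 9.3667]].

Step 3 — invert S. det(S) = 5.8667·9.3667 - (0.2667)² = 54.88.
  S^{-1} = (1/det) · [[d, -b], [-b, a]] = [[0.1707, -0.0049],
 [-0.0049, 0.1069]].

Step 4 — quadratic form (x̄ - mu_0)^T · S^{-1} · (x̄ - mu_0):
  S^{-1} · (x̄ - mu_0) = (0.7908, 0.102),
  (x̄ - mu_0)^T · [...] = (4.6667)·(0.7908) + (1.1667)·(0.102) = 3.8095.

Step 5 — scale by n: T² = 6 · 3.8095 = 22.8571.

T² ≈ 22.8571


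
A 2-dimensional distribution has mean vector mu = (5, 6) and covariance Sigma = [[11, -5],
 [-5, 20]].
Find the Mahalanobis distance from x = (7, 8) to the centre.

Step 1 — centre the observation: (x - mu) = (2, 2).

Step 2 — invert Sigma. det(Sigma) = 11·20 - (-5)² = 195.
  Sigma^{-1} = (1/det) · [[d, -b], [-b, a]] = [[0.1026, 0.0256],
 [0.0256, 0.0564]].

Step 3 — form the quadratic (x - mu)^T · Sigma^{-1} · (x - mu):
  Sigma^{-1} · (x - mu) = (0.2564, 0.1641).
  (x - mu)^T · [Sigma^{-1} · (x - mu)] = (2)·(0.2564) + (2)·(0.1641) = 0.841.

Step 4 — take square root: d = √(0.841) ≈ 0.9171.

d(x, mu) = √(0.841) ≈ 0.9171


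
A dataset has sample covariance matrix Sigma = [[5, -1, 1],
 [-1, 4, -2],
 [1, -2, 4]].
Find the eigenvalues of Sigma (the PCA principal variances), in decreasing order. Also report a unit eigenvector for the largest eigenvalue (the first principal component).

Step 1 — characteristic polynomial p(λ) = det(λI - Sigma) = λ³ - tr·λ² + c_1·λ - det, where tr = trace, c_1 = sum of the principal 2×2 minors, det = det(Sigma):
  tr = 5 + 4 + 4 = 13,
  c_1 = (5·4 - (-1)²) + (5·4 - (1)²) + (4·4 - (-2)²) = 19 + 19 + 12 = 50,
  det = 5·(4·4 - (-2)²) - (-1)·((-1)·4 - (-2)·(1)) + (1)·((-1)·(-2) - 4·(1)) = 5·(12) - (-1)·(-2) + (1)·(-2) = 56.
  So p(λ) = λ³ - 13λ² + 50λ - 56.
Step 2 — look for an integer root (rational root theorem: any rational root is an integer divisor of 56). Testing λ = 2:
  p(2) = 8 - 52 + 100 - 56 = 0  ✓
  Dividing out (λ - 2): p(λ) = (λ - 2)(λ² - 11λ + 28).
Step 3 — remaining eigenvalues from the quadratic λ² - 11λ + 28 = 0:
  Δ = 11² - 4·28 = 121 - 112 = 9,  λ = (11 ± √9)/2 = (11 ± 3)/2 = 7 or 4.
  Sorted: λ_1 = 7,  λ_2 = 4,  λ_3 = 2  (check: sum = 13 = tr ✓).

Step 4 — unit eigenvector for λ_1 = 7: v spans the null space of (Sigma - λ_1 I), whose rows are
  r_1 = (-2, -1, 1),  r_2 = (-1, -3, -2),  r_3 = (1, -2, -3).
  v is orthogonal to every row, so take v ∝ r_1 × r_2 = ((-1)·(-2) - (1)·(-3), (1)·(-1) - (-2)·(-2), (-2)·(-3) - (-1)·(-1)) = (5, -5, 5).
  Rescale (divide by 5): u = (1, -1, 1).
  ||u|| = √((1)² + (-1)² + (1)²) = √(3) ≈ 1.7321,  v_1 = u/||u|| ≈ (0.5774, -0.5774, 0.5774) (||v_1|| = 1).

λ_1 = 7,  λ_2 = 4,  λ_3 = 2;  v_1 ≈ (0.5774, -0.5774, 0.5774)


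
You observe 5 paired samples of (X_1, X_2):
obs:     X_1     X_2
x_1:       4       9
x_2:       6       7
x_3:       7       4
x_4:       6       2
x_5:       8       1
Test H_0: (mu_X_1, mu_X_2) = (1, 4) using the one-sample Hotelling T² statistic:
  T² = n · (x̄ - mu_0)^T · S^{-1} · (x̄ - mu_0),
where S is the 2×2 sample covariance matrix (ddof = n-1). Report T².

Step 1 — sample mean vector:
  mean(X_1) = (4 + 6 + 7 + 6 + 8) / 5 = 31/5 = 6.2
  mean(X_2) = (9 + 7 + 4 + 2 + 1) / 5 = 23/5 = 4.6
  x̄ = (6.2, 4.6),  deviation x̄ - mu_0 = (6.2, 4.6) - (1, 4) = (5.2, 0.6).

Step 2 — sample covariance matrix, S[i,j] = (1/(n-1)) · Σ_k (x_{k,i} - mean_i) · (x_{k,j} - mean_j), divisor n-1 = 4:
  S[X_1,X_1] = ((-2.2)·(-2.2) + (-0.2)·(-0.2) + (0.8)·(0.8) + (-0.2)·(-0.2) + (1.8)·(1.8)) / 4 = 8.8/4 = 2.2
  S[X_1,X_2] = ((-2.2)·(4.4) + (-0.2)·(2.4) + (0.8)·(-0.6) + (-0.2)·(-2.6) + (1.8)·(-3.6)) / 4 = -16.6/4 = -4.15
  S[X_2,X_2] = ((4.4)·(4.4) + (2.4)·(2.4) + (-0.6)·(-0.6) + (-2.6)·(-2.6) + (-3.6)·(-3.6)) / 4 = 45.2/4 = 11.3
  S = [[2.2, -4.15],
 [-4.15, 11.3]].

Step 3 — invert S. det(S) = 2.2·11.3 - (-4.15)² = 7.6375.
  S^{-1} = (1/det) · [[d, -b], [-b, a]] = [[1.4795, 0.5434],
 [0.5434, 0.2881]].

Step 4 — quadratic form (x̄ - mu_0)^T · S^{-1} · (x̄ - mu_0):
  S^{-1} · (x̄ - mu_0) = (8.0196, 2.9984),
  (x̄ - mu_0)^T · [...] = (5.2)·(8.0196) + (0.6)·(2.9984) = 43.5011.

Step 5 — scale by n: T² = 5 · 43.5011 = 217.5057.

T² ≈ 217.5057


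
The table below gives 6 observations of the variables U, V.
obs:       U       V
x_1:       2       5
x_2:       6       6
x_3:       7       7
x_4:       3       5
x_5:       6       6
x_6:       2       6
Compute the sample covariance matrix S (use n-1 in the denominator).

Step 1 — column means:
  mean(U) = (2 + 6 + 7 + 3 + 6 + 2) / 6 = 26/6 = 4.3333
  mean(V) = (5 + 6 + 7 + 5 + 6 + 6) / 6 = 35/6 = 5.8333

Step 2 — sample covariance S[i,j] = (1/(n-1)) · Σ_k (x_{k,i} - mean_i) · (x_{k,j} - mean_j), with n-1 = 5.
  S[U,U] = ((-2.3333)·(-2.3333) + (1.6667)·(1.6667) + (2.6667)·(2.6667) + (-1.3333)·(-1.3333) + (1.6667)·(1.6667) + (-2.3333)·(-2.3333)) / 5 = 25.3333/5 = 5.0667
  S[U,V] = ((-2.3333)·(-0.8333) + (1.6667)·(0.1667) + (2.6667)·(1.1667) + (-1.3333)·(-0.8333) + (1.6667)·(0.1667) + (-2.3333)·(0.1667)) / 5 = 6.3333/5 = 1.2667
  S[V,V] = ((-0.8333)·(-0.8333) + (0.1667)·(0.1667) + (1.1667)·(1.1667) + (-0.8333)·(-0.8333) + (0.1667)·(0.1667) + (0.1667)·(0.1667)) / 5 = 2.8333/5 = 0.5667

S is symmetric (S[j,i] = S[i,j]). Assembling:

S = [[5.0667, 1.2667],
 [1.2667, 0.5667]]


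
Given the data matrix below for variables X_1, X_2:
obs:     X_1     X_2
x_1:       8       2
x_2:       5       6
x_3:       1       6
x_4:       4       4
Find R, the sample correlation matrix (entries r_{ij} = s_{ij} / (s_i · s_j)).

Step 1 — column means:
  mean(X_1) = (8 + 5 + 1 + 4) / 4 = 18/4 = 4.5
  mean(X_2) = (2 + 6 + 6 + 4) / 4 = 18/4 = 4.5

Step 2 — sample variances and covariances s[i,j] = (1/(n-1)) · Σ_k (x_{k,i} - mean_i) · (x_{k,j} - mean_j), with n-1 = 3:
  s[X_1,X_1] = ((3.5)·(3.5) + (0.5)·(0.5) + (-3.5)·(-3.5) + (-0.5)·(-0.5)) / 3 = 25/3 = 8.3333
  s[X_1,X_2] = ((3.5)·(-2.5) + (0.5)·(1.5) + (-3.5)·(1.5) + (-0.5)·(-0.5)) / 3 = -13/3 = -4.3333
  s[X_2,X_2] = ((-2.5)·(-2.5) + (1.5)·(1.5) + (1.5)·(1.5) + (-0.5)·(-0.5)) / 3 = 11/3 = 3.6667
  Sample standard deviations s_i = √(s[i,i]):
  s(X_1) = √(8.3333) = 2.8868
  s(X_2) = √(3.6667) = 1.9149

Step 3 — r_{ij} = s_{ij} / (s_i · s_j):
  r[X_1,X_1] = 1 (diagonal).
  r[X_1,X_2] = -4.3333 / (2.8868 · 1.9149) = -4.3333 / 5.5277 = -0.7839
  r[X_2,X_2] = 1 (diagonal).

R is symmetric with unit diagonal. Assembling:

R = [[1, -0.7839],
 [-0.7839, 1]]
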